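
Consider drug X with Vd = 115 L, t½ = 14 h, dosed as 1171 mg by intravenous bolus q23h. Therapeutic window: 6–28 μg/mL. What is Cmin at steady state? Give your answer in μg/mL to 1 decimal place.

4.8 μg/mL

τ/t½ = 23/14 ≈ 1.6429, so fraction remaining f = (1/2)^(23/14) ≈ 0.3202.
Accumulation ratio R = 1/(1 − f) ≈ 1/0.6798 ≈ 1.4710.
Single-dose peak C₀ = D/Vd = 1171/115 ≈ 10.183 μg/mL.
Steady-state peak Cmax,ss = C₀·R ≈ 10.183 × 1.4710 ≈ 14.979 μg/mL.
One interval later, Cmin,ss = Cmax,ss·e^(−kτ) ≈ 14.979 × 0.3202 ≈ 4.796 μg/mL.
Trough 4.8 μg/mL vs MEC 6 μg/mL: subtherapeutic.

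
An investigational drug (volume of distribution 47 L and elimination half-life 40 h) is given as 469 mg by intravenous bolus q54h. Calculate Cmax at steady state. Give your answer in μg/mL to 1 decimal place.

16.4 μg/mL

Over one 54-h interval, 54/40 ≈ 1.35 half-lives elapse, leaving f ≈ 0.3923 of each dose.
Accumulation ratio R = 1/(1 − f) ≈ 1/0.6077 ≈ 1.6455.
Each bolus raises the concentration by D/Vd = 469/47 ≈ 9.979 μg/mL.
Cmax,ss = C₀/(1 − f) ≈ 9.979/0.6077 ≈ 16.421 μg/mL.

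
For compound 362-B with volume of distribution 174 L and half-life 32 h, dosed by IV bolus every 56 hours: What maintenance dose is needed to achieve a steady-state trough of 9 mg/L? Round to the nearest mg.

τ/t½ = 56/32 ≈ 1.75, so f = (1/2)^(56/32) ≈ 0.297302.
Cmin,ss = (D/Vd)·f/(1−f), so D = Cmin,ss·Vd·(1−f)/f.
D = 9 × 174 × (1−f)/f ≈ 9 × 174 × 2.36358 ≈ 3701.37 mg.

3701 mg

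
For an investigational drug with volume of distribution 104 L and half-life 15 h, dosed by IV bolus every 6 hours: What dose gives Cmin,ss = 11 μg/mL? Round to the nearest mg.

τ/t½ = 6/15 ≈ 0.4, so f = (1/2)^(6/15) ≈ 0.757858.
Cmin,ss = (D/Vd)·f/(1−f), so D = Cmin,ss·Vd·(1−f)/f.
D = 11 × 104 × (1−f)/f ≈ 11 × 104 × 0.31951 ≈ 365.52 mg.

366 mg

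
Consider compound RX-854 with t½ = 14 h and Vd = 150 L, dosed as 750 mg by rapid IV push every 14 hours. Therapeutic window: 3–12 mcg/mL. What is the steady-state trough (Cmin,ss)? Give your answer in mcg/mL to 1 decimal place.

τ = 14 h = 1 half-life, so f = (1/2)^1 = 0.5.
Accumulation ratio R = 1/(1 − f) = 1/0.5 = 2/1.
Single-dose peak C₀ = D/Vd = 750/150 = 5 mcg/mL.
Steady-state peak Cmax,ss = C₀·R = 5 × 2/1 ≈ 10.000 mcg/mL.
Steady-state trough Cmin,ss = Cmax,ss·f ≈ 10.000 × 0.5 ≈ 5.000 mcg/mL.
Trough 5.0 mcg/mL vs MEC 3 mcg/mL: adequate.

5.0 mcg/mL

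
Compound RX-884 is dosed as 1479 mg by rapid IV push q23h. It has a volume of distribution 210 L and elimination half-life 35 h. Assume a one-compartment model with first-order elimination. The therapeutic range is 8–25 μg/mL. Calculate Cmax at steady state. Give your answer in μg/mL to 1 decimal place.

k = ln2/t½ = ln2/35 ≈ 0.019804 h⁻¹; fraction remaining f = e^(−kτ) = e^(−0.019804×23) ≈ 0.6341.
Accumulation ratio R = 1/(1 − f) ≈ 1/0.3659 ≈ 2.7330.
Single-dose peak C₀ = D/Vd = 1479/210 ≈ 7.043 μg/mL.
Steady-state peak Cmax,ss = C₀·R ≈ 7.043 × 2.7330 ≈ 19.249 μg/mL.
Peak 19.2 μg/mL vs MTC 25 μg/mL: below toxic threshold.

19.2 μg/mL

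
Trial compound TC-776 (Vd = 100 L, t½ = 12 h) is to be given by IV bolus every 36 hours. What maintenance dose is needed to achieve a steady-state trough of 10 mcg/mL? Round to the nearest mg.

τ/t½ = 36/12 ≈ 3, so f = (1/2)^(36/12) ≈ 0.125000.
Cmin,ss = (D/Vd)·f/(1−f), so D = Cmin,ss·Vd·(1−f)/f.
D = 10 × 100 × (1−f)/f ≈ 10 × 100 × 7.00000 ≈ 7000.00 mg.

7000 mg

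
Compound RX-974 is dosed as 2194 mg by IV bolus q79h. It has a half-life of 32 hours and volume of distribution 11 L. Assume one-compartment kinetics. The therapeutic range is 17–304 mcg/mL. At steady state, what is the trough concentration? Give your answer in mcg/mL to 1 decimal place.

τ/t½ = 79/32 ≈ 2.4688, so fraction remaining f = (1/2)^(79/32) ≈ 0.1806.
Accumulation ratio R = 1/(1 − f) ≈ 1/0.8194 ≈ 1.2204.
Each bolus raises the concentration by D/Vd = 2194/11 ≈ 199.455 mcg/mL.
Cmax,ss = C₀/(1 − f) ≈ 199.455/0.8194 ≈ 243.416 mcg/mL.
Steady-state trough Cmin,ss = Cmax,ss·f ≈ 243.416 × 0.1806 ≈ 43.961 mcg/mL.
Trough 44.0 mcg/mL vs MEC 17 mcg/mL: adequate.

44.0 mcg/mL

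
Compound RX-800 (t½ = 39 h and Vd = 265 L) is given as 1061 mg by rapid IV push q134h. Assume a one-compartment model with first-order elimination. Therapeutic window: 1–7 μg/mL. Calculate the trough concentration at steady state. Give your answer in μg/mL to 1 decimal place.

0.4 μg/mL

k = ln2/t½ = ln2/39 ≈ 0.017773 h⁻¹; fraction remaining f = e^(−kτ) = e^(−0.017773×134) ≈ 0.0924.
At steady state, accumulation factor R = 1/(1 − e^(−kτ)) ≈ 1.1018.
Each bolus raises the concentration by D/Vd = 1061/265 ≈ 4.004 μg/mL.
Steady-state peak Cmax,ss = C₀·R ≈ 4.004 × 1.1018 ≈ 4.412 μg/mL.
Steady-state trough Cmin,ss = Cmax,ss·f ≈ 4.412 × 0.0924 ≈ 0.408 μg/mL.
Trough 0.4 μg/mL vs MEC 1 μg/mL: subtherapeutic.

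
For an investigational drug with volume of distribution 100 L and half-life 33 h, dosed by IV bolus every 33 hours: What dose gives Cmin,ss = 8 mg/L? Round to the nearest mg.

800 mg

τ/t½ = 33/33 ≈ 1, so f = (1/2)^(33/33) ≈ 0.500000.
Cmin,ss = (D/Vd)·f/(1−f), so D = Cmin,ss·Vd·(1−f)/f.
D = 8 × 100 × (1−f)/f ≈ 8 × 100 × 1.00000 ≈ 800.00 mg.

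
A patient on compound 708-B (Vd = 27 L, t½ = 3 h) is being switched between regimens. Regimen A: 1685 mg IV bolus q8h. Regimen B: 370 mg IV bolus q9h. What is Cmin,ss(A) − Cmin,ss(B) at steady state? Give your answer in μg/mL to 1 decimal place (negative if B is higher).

9.7 μg/mL

Regimen A: f = (1/2)^(8/3) ≈ 0.1575; Cmin,ss = (1685/27)·f/(1−f) ≈ 11.667 μg/mL.
Regimen B: f = (1/2)^(9/3) ≈ 0.1250; Cmin,ss = (370/27)·f/(1−f) ≈ 1.958 μg/mL.
Difference ≈ 11.667 − 1.958 ≈ 9.709 μg/mL.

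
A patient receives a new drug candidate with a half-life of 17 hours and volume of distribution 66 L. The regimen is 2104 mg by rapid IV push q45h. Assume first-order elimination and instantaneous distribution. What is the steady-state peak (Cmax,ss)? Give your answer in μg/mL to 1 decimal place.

Over one 45-h interval, 45/17 ≈ 2.6471 half-lives elapse, leaving f ≈ 0.1596 of each dose.
Accumulation ratio R = 1/(1 − f) ≈ 1/0.8404 ≈ 1.1899.
Each bolus raises the concentration by D/Vd = 2104/66 ≈ 31.879 μg/mL.
Cmax,ss = C₀/(1 − f) ≈ 31.879/0.8404 ≈ 37.933 μg/mL.

37.9 μg/mL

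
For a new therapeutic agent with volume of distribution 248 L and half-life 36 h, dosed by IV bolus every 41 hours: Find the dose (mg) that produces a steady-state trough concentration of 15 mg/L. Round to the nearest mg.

τ/t½ = 41/36 ≈ 1.1389, so f = (1/2)^(41/36) ≈ 0.454109.
Cmin,ss = (D/Vd)·f/(1−f), so D = Cmin,ss·Vd·(1−f)/f.
D = 15 × 248 × (1−f)/f ≈ 15 × 248 × 1.20211 ≈ 4471.85 mg.

4472 mg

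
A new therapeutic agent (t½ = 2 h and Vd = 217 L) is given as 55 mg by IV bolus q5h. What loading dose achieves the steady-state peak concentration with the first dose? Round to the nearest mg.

67 mg

f = (1/2)^(5/2) ≈ 0.176777; accumulation ratio R = 1/(1−f) ≈ 1.21474.
Loading dose to hit Cmax,ss on first dose: D_load = D_maint·R ≈ 55 × 1.21474 ≈ 66.81 mg.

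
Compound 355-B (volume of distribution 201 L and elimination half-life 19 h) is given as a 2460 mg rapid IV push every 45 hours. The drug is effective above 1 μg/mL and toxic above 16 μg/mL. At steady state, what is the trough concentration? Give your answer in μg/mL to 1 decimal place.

Over one 45-h interval, 45/19 ≈ 2.3684 half-lives elapse, leaving f ≈ 0.1937 of each dose.
Accumulation ratio R = 1/(1 − f) ≈ 1/0.8063 ≈ 1.2402.
Each bolus raises the concentration by D/Vd = 2460/201 ≈ 12.239 μg/mL.
Cmax,ss = C₀/(1 − f) ≈ 12.239/0.8063 ≈ 15.179 μg/mL.
One interval later, Cmin,ss = Cmax,ss·e^(−kτ) ≈ 15.179 × 0.1937 ≈ 2.940 μg/mL.
Trough 2.9 μg/mL vs MEC 1 μg/mL: adequate.

2.9 μg/mL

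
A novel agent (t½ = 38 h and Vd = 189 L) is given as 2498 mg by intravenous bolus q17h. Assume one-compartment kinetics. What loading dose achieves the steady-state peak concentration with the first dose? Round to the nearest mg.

f = (1/2)^(17/38) ≈ 0.733379; accumulation ratio R = 1/(1−f) ≈ 3.75064.
Loading dose to hit Cmax,ss on first dose: D_load = D_maint·R ≈ 2498 × 3.75064 ≈ 9369.10 mg.

9369 mg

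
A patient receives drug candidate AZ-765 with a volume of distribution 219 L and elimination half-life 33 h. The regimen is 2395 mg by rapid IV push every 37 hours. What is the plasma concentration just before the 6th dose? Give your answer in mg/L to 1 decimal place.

9.1 mg/L

f = (1/2)^(τ/t½) = (1/2)^(37/33) ≈ 0.4597.
C₀ = D/Vd = 2395/219 ≈ 10.936 mg/L.
Before the 6th dose, 5 doses have been given. Superposition: Cmin = C₀·(f + f² + … + f^5).
≈ 10.936 × (0.4597 + 0.2113 + 0.0971 + 0.0447 + 0.0205) ≈ 10.936 × 0.8333 ≈ 9.113 mg/L.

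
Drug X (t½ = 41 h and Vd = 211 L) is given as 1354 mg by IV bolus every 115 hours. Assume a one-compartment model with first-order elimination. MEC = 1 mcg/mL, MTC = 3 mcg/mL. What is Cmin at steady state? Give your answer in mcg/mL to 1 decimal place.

1.1 mcg/mL

k = ln2/t½ = ln2/41 ≈ 0.016906 h⁻¹; fraction remaining f = e^(−kτ) = e^(−0.016906×115) ≈ 0.1431.
Single-dose peak C₀ = D/Vd = 1354/211 ≈ 6.417 mcg/mL.
Steady-state trough Cmin,ss = C₀·f/(1−f) ≈ 6.417 × 0.1431/0.8569 ≈ 1.072 mcg/mL.
Trough 1.1 mcg/mL vs MEC 1 mcg/mL: adequate.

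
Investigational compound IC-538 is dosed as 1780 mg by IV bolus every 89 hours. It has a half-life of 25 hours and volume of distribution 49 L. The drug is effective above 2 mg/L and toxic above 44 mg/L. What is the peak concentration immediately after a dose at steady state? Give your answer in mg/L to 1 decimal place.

k = ln2/t½ = ln2/25 ≈ 0.027726 h⁻¹; fraction remaining f = e^(−kτ) = e^(−0.027726×89) ≈ 0.0848.
Accumulation ratio R = 1/(1 − f) ≈ 1/0.9152 ≈ 1.0927.
Single-dose peak C₀ = D/Vd = 1780/49 ≈ 36.327 mg/L.
Steady-state peak Cmax,ss = C₀·R ≈ 36.327 × 1.0927 ≈ 39.695 mg/L.
Peak 39.7 mg/L vs MTC 44 mg/L: below toxic threshold.

39.7 mg/L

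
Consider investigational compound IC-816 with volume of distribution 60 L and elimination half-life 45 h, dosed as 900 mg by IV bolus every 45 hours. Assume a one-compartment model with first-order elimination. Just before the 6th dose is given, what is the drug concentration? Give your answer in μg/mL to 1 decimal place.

f = (1/2)^(τ/t½) = (1/2)^(45/45) ≈ 0.5000.
C₀ = D/Vd = 900/60 ≈ 15.000 μg/mL.
Before the 6th dose, 5 doses have been given. Superposition: Cmin = C₀·(f + f² + … + f^5).
≈ 15.000 × (0.5000 + 0.2500 + 0.1250 + 0.0625 + 0.0313) ≈ 15.000 × 0.9688 ≈ 14.532 μg/mL.

14.5 μg/mL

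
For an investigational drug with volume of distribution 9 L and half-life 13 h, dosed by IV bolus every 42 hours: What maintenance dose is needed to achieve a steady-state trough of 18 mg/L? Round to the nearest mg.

τ/t½ = 42/13 ≈ 3.2308, so f = (1/2)^(42/13) ≈ 0.106523.
Cmin,ss = (D/Vd)·f/(1−f), so D = Cmin,ss·Vd·(1−f)/f.
D = 18 × 9 × (1−f)/f ≈ 18 × 9 × 8.38764 ≈ 1358.80 mg.

1359 mg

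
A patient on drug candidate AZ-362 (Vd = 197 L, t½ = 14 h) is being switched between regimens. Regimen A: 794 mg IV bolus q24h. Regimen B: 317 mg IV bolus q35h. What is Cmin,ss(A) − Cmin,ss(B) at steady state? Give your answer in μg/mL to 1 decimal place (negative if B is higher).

Regimen A: f = (1/2)^(24/14) ≈ 0.3048; Cmin,ss = (794/197)·f/(1−f) ≈ 1.767 μg/mL.
Regimen B: f = (1/2)^(35/14) ≈ 0.1768; Cmin,ss = (317/197)·f/(1−f) ≈ 0.346 μg/mL.
Difference ≈ 1.767 − 0.346 ≈ 1.421 μg/mL.

1.4 μg/mL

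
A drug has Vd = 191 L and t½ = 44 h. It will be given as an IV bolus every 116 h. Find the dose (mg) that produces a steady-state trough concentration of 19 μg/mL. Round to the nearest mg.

τ/t½ = 116/44 ≈ 2.6364, so f = (1/2)^(116/44) ≈ 0.160833.
Cmin,ss = (D/Vd)·f/(1−f), so D = Cmin,ss·Vd·(1−f)/f.
D = 19 × 191 × (1−f)/f ≈ 19 × 191 × 5.21763 ≈ 18934.78 mg.

18935 mg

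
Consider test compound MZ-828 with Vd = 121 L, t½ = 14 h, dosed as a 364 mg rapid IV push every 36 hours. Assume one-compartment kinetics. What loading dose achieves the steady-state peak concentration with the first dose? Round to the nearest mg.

f = (1/2)^(36/14) ≈ 0.168238; accumulation ratio R = 1/(1−f) ≈ 1.20227.
Loading dose to hit Cmax,ss on first dose: D_load = D_maint·R ≈ 364 × 1.20227 ≈ 437.63 mg.

438 mg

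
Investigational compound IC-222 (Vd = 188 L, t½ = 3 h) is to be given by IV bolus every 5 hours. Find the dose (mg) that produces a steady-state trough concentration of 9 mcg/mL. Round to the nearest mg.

τ/t½ = 5/3 ≈ 1.6667, so f = (1/2)^(5/3) ≈ 0.314980.
Cmin,ss = (D/Vd)·f/(1−f), so D = Cmin,ss·Vd·(1−f)/f.
D = 9 × 188 × (1−f)/f ≈ 9 × 188 × 2.17480 ≈ 3679.76 mg.

3680 mg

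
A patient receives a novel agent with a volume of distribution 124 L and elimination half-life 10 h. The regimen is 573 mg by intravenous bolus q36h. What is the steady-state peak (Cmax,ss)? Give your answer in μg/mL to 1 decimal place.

τ/t½ = 36/10 ≈ 3.6, so fraction remaining f = (1/2)^(36/10) ≈ 0.0825.
Accumulation ratio R = 1/(1 − f) ≈ 1/0.9175 ≈ 1.0899.
Each bolus raises the concentration by D/Vd = 573/124 ≈ 4.621 μg/mL.
Steady-state peak Cmax,ss = C₀·R ≈ 4.621 × 1.0899 ≈ 5.036 μg/mL.

5.0 μg/mL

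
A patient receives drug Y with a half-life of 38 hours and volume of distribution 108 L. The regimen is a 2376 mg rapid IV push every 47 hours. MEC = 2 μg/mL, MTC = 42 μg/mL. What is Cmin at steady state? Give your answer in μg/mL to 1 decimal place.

16.2 μg/mL

Over one 47-h interval, 47/38 ≈ 1.2368 half-lives elapse, leaving f ≈ 0.4243 of each dose.
Accumulation ratio R = 1/(1 − f) ≈ 1/0.5757 ≈ 1.7370.
Each bolus raises the concentration by D/Vd = 2376/108 ≈ 22.000 μg/mL.
Steady-state peak Cmax,ss = C₀·R ≈ 22.000 × 1.7370 ≈ 38.214 μg/mL.
Steady-state trough Cmin,ss = Cmax,ss·f ≈ 38.214 × 0.4243 ≈ 16.214 μg/mL.
Trough 16.2 μg/mL vs MEC 2 μg/mL: adequate.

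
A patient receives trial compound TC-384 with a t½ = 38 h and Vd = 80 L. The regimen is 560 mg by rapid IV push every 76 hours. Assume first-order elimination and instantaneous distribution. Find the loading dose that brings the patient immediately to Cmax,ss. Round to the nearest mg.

747 mg

f = (1/2)^(76/38) ≈ 0.250000; accumulation ratio R = 1/(1−f) ≈ 1.33333.
Loading dose to hit Cmax,ss on first dose: D_load = D_maint·R ≈ 560 × 1.33333 ≈ 746.66 mg.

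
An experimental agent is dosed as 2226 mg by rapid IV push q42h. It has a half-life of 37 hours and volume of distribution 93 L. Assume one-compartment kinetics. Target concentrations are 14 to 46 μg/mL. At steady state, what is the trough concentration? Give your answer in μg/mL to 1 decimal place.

k = ln2/t½ = ln2/37 ≈ 0.018734 h⁻¹; fraction remaining f = e^(−kτ) = e^(−0.018734×42) ≈ 0.4553.
At steady state, accumulation factor R = 1/(1 − e^(−kτ)) ≈ 1.8359.
Each bolus raises the concentration by D/Vd = 2226/93 ≈ 23.935 μg/mL.
Steady-state peak Cmax,ss = C₀·R ≈ 23.935 × 1.8359 ≈ 43.942 μg/mL.
One interval later, Cmin,ss = Cmax,ss·e^(−kτ) ≈ 43.942 × 0.4553 ≈ 20.007 μg/mL.
Trough 20.0 μg/mL vs MEC 14 μg/mL: adequate.

20.0 μg/mL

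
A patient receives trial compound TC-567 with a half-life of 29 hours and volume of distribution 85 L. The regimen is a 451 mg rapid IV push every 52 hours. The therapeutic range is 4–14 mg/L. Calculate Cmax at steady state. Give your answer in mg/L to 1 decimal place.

7.5 mg/L

τ/t½ = 52/29 ≈ 1.7931, so fraction remaining f = (1/2)^(52/29) ≈ 0.2886.
Accumulation ratio R = 1/(1 − f) ≈ 1/0.7114 ≈ 1.4057.
Each bolus raises the concentration by D/Vd = 451/85 ≈ 5.306 mg/L.
Cmax,ss = C₀/(1 − f) ≈ 5.306/0.7114 ≈ 7.459 mg/L.
Peak 7.5 mg/L vs MTC 14 mg/L: below toxic threshold.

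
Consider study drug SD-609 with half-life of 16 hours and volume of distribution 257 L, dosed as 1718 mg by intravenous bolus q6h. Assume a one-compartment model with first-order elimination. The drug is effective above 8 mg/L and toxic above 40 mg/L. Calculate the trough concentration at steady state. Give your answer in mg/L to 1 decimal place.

k = ln2/t½ = ln2/16 ≈ 0.043322 h⁻¹; fraction remaining f = e^(−kτ) = e^(−0.043322×6) ≈ 0.7711.
Accumulation ratio R = 1/(1 − f) ≈ 1/0.2289 ≈ 4.3687.
Each bolus raises the concentration by D/Vd = 1718/257 ≈ 6.685 mg/L.
Cmax,ss = C₀/(1 − f) ≈ 6.685/0.2289 ≈ 29.205 mg/L.
Steady-state trough Cmin,ss = Cmax,ss·f ≈ 29.205 × 0.7711 ≈ 22.520 mg/L.
Trough 22.5 mg/L vs MEC 8 mg/L: adequate.

22.5 mg/L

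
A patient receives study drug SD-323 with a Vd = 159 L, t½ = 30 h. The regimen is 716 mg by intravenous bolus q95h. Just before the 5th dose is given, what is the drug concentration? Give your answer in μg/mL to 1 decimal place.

f = (1/2)^(τ/t½) = (1/2)^(95/30) ≈ 0.1114.
C₀ = D/Vd = 716/159 ≈ 4.503 μg/mL.
Before the 5th dose, 4 doses have been given. Superposition: Cmin = C₀·(f + f² + … + f^4).
≈ 4.503 × (0.1114 + 0.0124 + 0.0014 + 0.0002) ≈ 4.503 × 0.1254 ≈ 0.565 μg/mL.

0.6 μg/mL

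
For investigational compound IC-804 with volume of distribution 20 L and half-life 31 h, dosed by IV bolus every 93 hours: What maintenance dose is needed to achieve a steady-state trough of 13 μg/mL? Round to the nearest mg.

τ/t½ = 93/31 ≈ 3, so f = (1/2)^(93/31) ≈ 0.125000.
Cmin,ss = (D/Vd)·f/(1−f), so D = Cmin,ss·Vd·(1−f)/f.
D = 13 × 20 × (1−f)/f ≈ 13 × 20 × 7.00000 ≈ 1820.00 mg.

1820 mg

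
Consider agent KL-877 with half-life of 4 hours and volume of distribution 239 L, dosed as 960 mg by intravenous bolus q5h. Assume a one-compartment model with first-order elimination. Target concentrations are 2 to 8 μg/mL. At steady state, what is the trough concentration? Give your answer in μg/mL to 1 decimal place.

2.9 μg/mL

Over one 5-h interval, 5/4 ≈ 1.25 half-lives elapse, leaving f ≈ 0.4204 of each dose.
Accumulation ratio R = 1/(1 − f) ≈ 1/0.5796 ≈ 1.7253.
Each bolus raises the concentration by D/Vd = 960/239 ≈ 4.017 μg/mL.
Steady-state peak Cmax,ss = C₀·R ≈ 4.017 × 1.7253 ≈ 6.931 μg/mL.
Steady-state trough Cmin,ss = Cmax,ss·f ≈ 6.931 × 0.4204 ≈ 2.914 μg/mL.
Trough 2.9 μg/mL vs MEC 2 μg/mL: adequate.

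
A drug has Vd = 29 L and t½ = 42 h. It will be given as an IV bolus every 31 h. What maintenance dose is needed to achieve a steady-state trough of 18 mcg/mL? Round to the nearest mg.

349 mg

τ/t½ = 31/42 ≈ 0.7381, so f = (1/2)^(31/42) ≈ 0.599530.
Cmin,ss = (D/Vd)·f/(1−f), so D = Cmin,ss·Vd·(1−f)/f.
D = 18 × 29 × (1−f)/f ≈ 18 × 29 × 0.66797 ≈ 348.68 mg.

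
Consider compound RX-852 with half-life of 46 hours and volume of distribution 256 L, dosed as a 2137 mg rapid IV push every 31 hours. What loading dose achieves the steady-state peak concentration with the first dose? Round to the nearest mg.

5726 mg

f = (1/2)^(31/46) ≈ 0.626804; accumulation ratio R = 1/(1−f) ≈ 2.67956.
Loading dose to hit Cmax,ss on first dose: D_load = D_maint·R ≈ 2137 × 2.67956 ≈ 5726.22 mg.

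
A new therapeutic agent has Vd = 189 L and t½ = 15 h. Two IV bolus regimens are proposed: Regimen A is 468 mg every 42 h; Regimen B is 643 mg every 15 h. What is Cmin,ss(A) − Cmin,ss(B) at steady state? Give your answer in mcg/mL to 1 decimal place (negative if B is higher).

Regimen A: f = (1/2)^(42/15) ≈ 0.1436; Cmin,ss = (468/189)·f/(1−f) ≈ 0.415 mcg/mL.
Regimen B: f = (1/2)^(15/15) ≈ 0.5000; Cmin,ss = (643/189)·f/(1−f) ≈ 3.402 mcg/mL.
Difference ≈ 0.415 − 3.402 ≈ -2.987 mcg/mL.

-3.0 mcg/mL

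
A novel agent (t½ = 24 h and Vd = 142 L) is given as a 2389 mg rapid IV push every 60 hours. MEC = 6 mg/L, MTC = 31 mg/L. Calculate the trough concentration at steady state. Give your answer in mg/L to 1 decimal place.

3.6 mg/L

τ/t½ = 60/24 ≈ 2.5, so fraction remaining f = (1/2)^(60/24) ≈ 0.1768.
Each bolus raises the concentration by D/Vd = 2389/142 ≈ 16.824 mg/L.
Steady-state trough Cmin,ss = C₀·f/(1−f) ≈ 16.824 × 0.1768/0.8232 ≈ 3.613 mg/L.
Trough 3.6 mg/L vs MEC 6 mg/L: subtherapeutic.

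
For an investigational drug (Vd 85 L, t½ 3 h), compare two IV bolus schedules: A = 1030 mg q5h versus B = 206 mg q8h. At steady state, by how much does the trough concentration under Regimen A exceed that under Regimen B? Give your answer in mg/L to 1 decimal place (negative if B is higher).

5.1 mg/L

Regimen A: f = (1/2)^(5/3) ≈ 0.3150; Cmin,ss = (1030/85)·f/(1−f) ≈ 5.572 mg/L.
Regimen B: f = (1/2)^(8/3) ≈ 0.1575; Cmin,ss = (206/85)·f/(1−f) ≈ 0.453 mg/L.
Difference ≈ 5.572 − 0.453 ≈ 5.119 mg/L.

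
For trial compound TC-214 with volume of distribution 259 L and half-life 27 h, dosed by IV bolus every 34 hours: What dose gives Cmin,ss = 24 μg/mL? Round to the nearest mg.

8663 mg

τ/t½ = 34/27 ≈ 1.2593, so f = (1/2)^(34/27) ≈ 0.417758.
Cmin,ss = (D/Vd)·f/(1−f), so D = Cmin,ss·Vd·(1−f)/f.
D = 24 × 259 × (1−f)/f ≈ 24 × 259 × 1.39373 ≈ 8663.43 mg.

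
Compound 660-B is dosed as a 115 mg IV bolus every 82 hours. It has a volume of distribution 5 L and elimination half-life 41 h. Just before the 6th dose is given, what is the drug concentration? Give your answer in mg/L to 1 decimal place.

f = (1/2)^(τ/t½) = (1/2)^(82/41) ≈ 0.2500.
C₀ = D/Vd = 115/5 ≈ 23.000 mg/L.
Before the 6th dose, 5 doses have been given. Superposition: Cmin = C₀·(f + f² + … + f^5).
≈ 23.000 × (0.2500 + 0.0625 + 0.0156 + 0.0039 + 0.0010) ≈ 23.000 × 0.3330 ≈ 7.659 mg/L.

7.7 mg/L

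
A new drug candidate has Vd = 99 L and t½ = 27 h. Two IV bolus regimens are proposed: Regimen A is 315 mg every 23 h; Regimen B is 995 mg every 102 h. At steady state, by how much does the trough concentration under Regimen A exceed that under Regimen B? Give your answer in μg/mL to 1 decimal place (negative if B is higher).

3.2 μg/mL

Regimen A: f = (1/2)^(23/27) ≈ 0.5541; Cmin,ss = (315/99)·f/(1−f) ≈ 3.954 μg/mL.
Regimen B: f = (1/2)^(102/27) ≈ 0.0729; Cmin,ss = (995/99)·f/(1−f) ≈ 0.790 μg/mL.
Difference ≈ 3.954 − 0.790 ≈ 3.164 μg/mL.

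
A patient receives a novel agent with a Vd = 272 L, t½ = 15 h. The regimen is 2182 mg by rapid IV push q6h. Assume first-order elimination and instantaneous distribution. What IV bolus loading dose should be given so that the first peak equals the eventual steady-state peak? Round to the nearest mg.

9011 mg

f = (1/2)^(6/15) ≈ 0.757858; accumulation ratio R = 1/(1−f) ≈ 4.12981.
Loading dose to hit Cmax,ss on first dose: D_load = D_maint·R ≈ 2182 × 4.12981 ≈ 9011.25 mg.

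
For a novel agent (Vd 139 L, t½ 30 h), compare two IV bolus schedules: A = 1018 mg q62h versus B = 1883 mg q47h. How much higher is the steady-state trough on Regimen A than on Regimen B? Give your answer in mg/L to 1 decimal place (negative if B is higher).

-4.6 mg/L

Regimen A: f = (1/2)^(62/30) ≈ 0.2387; Cmin,ss = (1018/139)·f/(1−f) ≈ 2.296 mg/L.
Regimen B: f = (1/2)^(47/30) ≈ 0.3376; Cmin,ss = (1883/139)·f/(1−f) ≈ 6.904 mg/L.
Difference ≈ 2.296 − 6.904 ≈ -4.608 mg/L.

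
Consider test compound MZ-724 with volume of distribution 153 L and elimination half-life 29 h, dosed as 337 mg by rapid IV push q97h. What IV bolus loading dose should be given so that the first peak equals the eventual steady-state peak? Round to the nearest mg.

f = (1/2)^(97/29) ≈ 0.098425; accumulation ratio R = 1/(1−f) ≈ 1.10917.
Loading dose to hit Cmax,ss on first dose: D_load = D_maint·R ≈ 337 × 1.10917 ≈ 373.79 mg.

374 mg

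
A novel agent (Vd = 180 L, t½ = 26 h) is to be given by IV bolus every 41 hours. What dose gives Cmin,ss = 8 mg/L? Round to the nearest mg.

τ/t½ = 41/26 ≈ 1.5769, so f = (1/2)^(41/26) ≈ 0.335196.
Cmin,ss = (D/Vd)·f/(1−f), so D = Cmin,ss·Vd·(1−f)/f.
D = 8 × 180 × (1−f)/f ≈ 8 × 180 × 1.98333 ≈ 2856.00 mg.

2856 mg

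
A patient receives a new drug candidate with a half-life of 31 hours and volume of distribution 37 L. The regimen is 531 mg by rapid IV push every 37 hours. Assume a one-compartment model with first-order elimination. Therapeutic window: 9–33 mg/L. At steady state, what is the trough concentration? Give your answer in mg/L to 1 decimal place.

Over one 37-h interval, 37/31 ≈ 1.1935 half-lives elapse, leaving f ≈ 0.4372 of each dose.
At steady state, accumulation factor R = 1/(1 − e^(−kτ)) ≈ 1.7768.
Single-dose peak C₀ = D/Vd = 531/37 ≈ 14.351 mg/L.
Cmax,ss = C₀/(1 − f) ≈ 14.351/0.5628 ≈ 25.499 mg/L.
One interval later, Cmin,ss = Cmax,ss·e^(−kτ) ≈ 25.499 × 0.4372 ≈ 11.148 mg/L.
Trough 11.1 mg/L vs MEC 9 mg/L: adequate.

11.1 mg/L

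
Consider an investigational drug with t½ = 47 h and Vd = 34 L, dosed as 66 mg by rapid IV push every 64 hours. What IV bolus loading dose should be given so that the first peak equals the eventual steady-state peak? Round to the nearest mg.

f = (1/2)^(64/47) ≈ 0.389123; accumulation ratio R = 1/(1−f) ≈ 1.63699.
Loading dose to hit Cmax,ss on first dose: D_load = D_maint·R ≈ 66 × 1.63699 ≈ 108.04 mg.

108 mg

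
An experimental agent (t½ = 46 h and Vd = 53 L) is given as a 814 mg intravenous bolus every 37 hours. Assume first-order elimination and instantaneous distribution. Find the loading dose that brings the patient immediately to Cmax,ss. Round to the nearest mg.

f = (1/2)^(37/46) ≈ 0.572621; accumulation ratio R = 1/(1−f) ≈ 2.33984.
Loading dose to hit Cmax,ss on first dose: D_load = D_maint·R ≈ 814 × 2.33984 ≈ 1904.63 mg.

1905 mg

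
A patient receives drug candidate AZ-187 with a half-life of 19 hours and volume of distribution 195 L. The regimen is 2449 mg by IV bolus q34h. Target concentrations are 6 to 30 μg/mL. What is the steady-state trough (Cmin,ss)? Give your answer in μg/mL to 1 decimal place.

τ/t½ = 34/19 ≈ 1.7895, so fraction remaining f = (1/2)^(34/19) ≈ 0.2893.
Single-dose peak C₀ = D/Vd = 2449/195 ≈ 12.559 μg/mL.
Steady-state trough Cmin,ss = C₀·f/(1−f) ≈ 12.559 × 0.2893/0.7107 ≈ 5.112 μg/mL.
Trough 5.1 μg/mL vs MEC 6 μg/mL: subtherapeutic.

5.1 μg/mL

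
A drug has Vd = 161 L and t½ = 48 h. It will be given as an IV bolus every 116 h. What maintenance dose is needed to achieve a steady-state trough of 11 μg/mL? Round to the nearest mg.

τ/t½ = 116/48 ≈ 2.4167, so f = (1/2)^(116/48) ≈ 0.187288.
Cmin,ss = (D/Vd)·f/(1−f), so D = Cmin,ss·Vd·(1−f)/f.
D = 11 × 161 × (1−f)/f ≈ 11 × 161 × 4.33937 ≈ 7685.02 mg.

7685 mg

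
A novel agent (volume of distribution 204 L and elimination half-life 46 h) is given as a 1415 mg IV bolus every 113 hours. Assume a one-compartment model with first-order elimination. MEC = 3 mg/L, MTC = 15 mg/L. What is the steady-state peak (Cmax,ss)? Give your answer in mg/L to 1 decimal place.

τ/t½ = 113/46 ≈ 2.4565, so fraction remaining f = (1/2)^(113/46) ≈ 0.1822.
Accumulation ratio R = 1/(1 − f) ≈ 1/0.8178 ≈ 1.2228.
Each bolus raises the concentration by D/Vd = 1415/204 ≈ 6.936 mg/L.
Steady-state peak Cmax,ss = C₀·R ≈ 6.936 × 1.2228 ≈ 8.481 mg/L.
Peak 8.5 mg/L vs MTC 15 mg/L: below toxic threshold.

8.5 mg/L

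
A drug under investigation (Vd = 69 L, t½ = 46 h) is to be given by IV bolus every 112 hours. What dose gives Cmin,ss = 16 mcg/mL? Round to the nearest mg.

4865 mg

τ/t½ = 112/46 ≈ 2.4348, so f = (1/2)^(112/46) ≈ 0.184951.
Cmin,ss = (D/Vd)·f/(1−f), so D = Cmin,ss·Vd·(1−f)/f.
D = 16 × 69 × (1−f)/f ≈ 16 × 69 × 4.40684 ≈ 4865.15 mg.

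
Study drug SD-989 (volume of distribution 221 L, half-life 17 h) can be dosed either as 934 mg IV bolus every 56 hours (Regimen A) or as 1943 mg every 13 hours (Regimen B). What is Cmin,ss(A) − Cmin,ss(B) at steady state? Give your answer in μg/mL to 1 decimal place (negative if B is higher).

Regimen A: f = (1/2)^(56/17) ≈ 0.1019; Cmin,ss = (934/221)·f/(1−f) ≈ 0.480 μg/mL.
Regimen B: f = (1/2)^(13/17) ≈ 0.5886; Cmin,ss = (1943/221)·f/(1−f) ≈ 12.579 μg/mL.
Difference ≈ 0.480 − 12.579 ≈ -12.099 μg/mL.

-12.1 μg/mL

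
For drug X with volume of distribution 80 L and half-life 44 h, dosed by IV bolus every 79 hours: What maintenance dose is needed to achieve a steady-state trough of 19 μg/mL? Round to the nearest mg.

3756 mg

τ/t½ = 79/44 ≈ 1.7955, so f = (1/2)^(79/44) ≈ 0.288081.
Cmin,ss = (D/Vd)·f/(1−f), so D = Cmin,ss·Vd·(1−f)/f.
D = 19 × 80 × (1−f)/f ≈ 19 × 80 × 2.47125 ≈ 3756.30 mg.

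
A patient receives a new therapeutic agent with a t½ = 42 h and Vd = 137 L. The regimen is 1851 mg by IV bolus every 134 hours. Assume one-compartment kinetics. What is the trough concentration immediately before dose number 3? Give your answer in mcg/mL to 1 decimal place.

f = (1/2)^(τ/t½) = (1/2)^(134/42) ≈ 0.1095.
C₀ = D/Vd = 1851/137 ≈ 13.511 mcg/mL.
Before the 3rd dose, 2 doses have been given. Superposition: Cmin = C₀·(f + f²).
≈ 13.511 × (0.1095 + 0.0120) ≈ 13.511 × 0.1215 ≈ 1.642 mcg/mL.

1.6 mcg/mL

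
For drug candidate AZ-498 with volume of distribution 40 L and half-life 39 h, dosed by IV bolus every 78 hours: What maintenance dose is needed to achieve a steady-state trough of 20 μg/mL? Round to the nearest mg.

τ/t½ = 78/39 ≈ 2, so f = (1/2)^(78/39) ≈ 0.250000.
Cmin,ss = (D/Vd)·f/(1−f), so D = Cmin,ss·Vd·(1−f)/f.
D = 20 × 40 × (1−f)/f ≈ 20 × 40 × 3.00000 ≈ 2400.00 mg.

2400 mg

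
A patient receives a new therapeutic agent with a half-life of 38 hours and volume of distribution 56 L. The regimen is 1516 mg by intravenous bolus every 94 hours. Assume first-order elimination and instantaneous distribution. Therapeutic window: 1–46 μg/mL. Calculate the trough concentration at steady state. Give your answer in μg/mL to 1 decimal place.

Over one 94-h interval, 94/38 ≈ 2.4737 half-lives elapse, leaving f ≈ 0.1800 of each dose.
Single-dose peak C₀ = D/Vd = 1516/56 ≈ 27.071 μg/mL.
Steady-state trough Cmin,ss = C₀·f/(1−f) ≈ 27.071 × 0.1800/0.8200 ≈ 5.942 μg/mL.
Trough 5.9 μg/mL vs MEC 1 μg/mL: adequate.

5.9 μg/mL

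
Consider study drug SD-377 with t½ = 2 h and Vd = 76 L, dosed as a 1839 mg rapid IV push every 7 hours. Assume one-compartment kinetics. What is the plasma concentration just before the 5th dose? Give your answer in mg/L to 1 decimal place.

2.3 mg/L

f = (1/2)^(τ/t½) = (1/2)^(7/2) ≈ 0.0884.
C₀ = D/Vd = 1839/76 ≈ 24.197 mg/L.
Before the 5th dose, 4 doses have been given. Superposition: Cmin = C₀·(f + f² + … + f^4).
≈ 24.197 × (0.0884 + 0.0078 + 0.0007 + 0.0001) ≈ 24.197 × 0.0970 ≈ 2.347 mg/L.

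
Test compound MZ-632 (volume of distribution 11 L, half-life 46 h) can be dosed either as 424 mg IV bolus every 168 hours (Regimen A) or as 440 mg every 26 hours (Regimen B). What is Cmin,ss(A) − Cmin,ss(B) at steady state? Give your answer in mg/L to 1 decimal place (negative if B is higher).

-80.1 mg/L

Regimen A: f = (1/2)^(168/46) ≈ 0.0795; Cmin,ss = (424/11)·f/(1−f) ≈ 3.329 mg/L.
Regimen B: f = (1/2)^(26/46) ≈ 0.6759; Cmin,ss = (440/11)·f/(1−f) ≈ 83.419 mg/L.
Difference ≈ 3.329 − 83.419 ≈ -80.090 mg/L.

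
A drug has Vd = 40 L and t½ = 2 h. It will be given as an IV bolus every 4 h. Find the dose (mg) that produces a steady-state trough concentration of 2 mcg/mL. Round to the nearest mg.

τ/t½ = 4/2 ≈ 2, so f = (1/2)^(4/2) ≈ 0.250000.
Cmin,ss = (D/Vd)·f/(1−f), so D = Cmin,ss·Vd·(1−f)/f.
D = 2 × 40 × (1−f)/f ≈ 2 × 40 × 3.00000 ≈ 240.00 mg.

240 mg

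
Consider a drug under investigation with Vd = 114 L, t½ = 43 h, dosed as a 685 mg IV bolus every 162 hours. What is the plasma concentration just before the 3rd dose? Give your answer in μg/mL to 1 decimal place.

0.5 μg/mL

f = (1/2)^(τ/t½) = (1/2)^(162/43) ≈ 0.0734.
C₀ = D/Vd = 685/114 ≈ 6.009 μg/mL.
Before the 3rd dose, 2 doses have been given. Superposition: Cmin = C₀·(f + f²).
≈ 6.009 × (0.0734 + 0.0054) ≈ 6.009 × 0.0788 ≈ 0.474 μg/mL.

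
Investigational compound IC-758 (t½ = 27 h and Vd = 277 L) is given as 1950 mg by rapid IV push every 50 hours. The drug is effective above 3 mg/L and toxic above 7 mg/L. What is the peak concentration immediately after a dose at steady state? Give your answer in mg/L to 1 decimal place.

Over one 50-h interval, 50/27 ≈ 1.8519 half-lives elapse, leaving f ≈ 0.2770 of each dose.
Accumulation ratio R = 1/(1 − f) ≈ 1/0.7230 ≈ 1.3831.
Each bolus raises the concentration by D/Vd = 1950/277 ≈ 7.040 mg/L.
Steady-state peak Cmax,ss = C₀·R ≈ 7.040 × 1.3831 ≈ 9.737 mg/L.
Peak 9.7 mg/L vs MTC 7 mg/L: exceeds toxic threshold.

9.7 mg/L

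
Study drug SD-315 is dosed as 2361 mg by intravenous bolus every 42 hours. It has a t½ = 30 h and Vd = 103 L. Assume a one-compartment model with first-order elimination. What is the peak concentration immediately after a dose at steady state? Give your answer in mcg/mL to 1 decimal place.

τ/t½ = 42/30 ≈ 1.4, so fraction remaining f = (1/2)^(42/30) ≈ 0.3789.
Accumulation ratio R = 1/(1 − f) ≈ 1/0.6211 ≈ 1.6100.
Each bolus raises the concentration by D/Vd = 2361/103 ≈ 22.922 mcg/mL.
Steady-state peak Cmax,ss = C₀·R ≈ 22.922 × 1.6100 ≈ 36.904 mcg/mL.

36.9 mcg/mL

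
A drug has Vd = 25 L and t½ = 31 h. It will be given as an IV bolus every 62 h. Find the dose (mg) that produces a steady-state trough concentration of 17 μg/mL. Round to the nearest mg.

τ/t½ = 62/31 ≈ 2, so f = (1/2)^(62/31) ≈ 0.250000.
Cmin,ss = (D/Vd)·f/(1−f), so D = Cmin,ss·Vd·(1−f)/f.
D = 17 × 25 × (1−f)/f ≈ 17 × 25 × 3.00000 ≈ 1275.00 mg.

1275 mg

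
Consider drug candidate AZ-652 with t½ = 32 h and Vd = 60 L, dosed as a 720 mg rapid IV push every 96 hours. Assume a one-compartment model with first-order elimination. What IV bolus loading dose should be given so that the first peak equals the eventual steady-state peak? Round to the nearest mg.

823 mg

f = (1/2)^(96/32) ≈ 0.125000; accumulation ratio R = 1/(1−f) ≈ 1.14286.
Loading dose to hit Cmax,ss on first dose: D_load = D_maint·R ≈ 720 × 1.14286 ≈ 822.86 mg.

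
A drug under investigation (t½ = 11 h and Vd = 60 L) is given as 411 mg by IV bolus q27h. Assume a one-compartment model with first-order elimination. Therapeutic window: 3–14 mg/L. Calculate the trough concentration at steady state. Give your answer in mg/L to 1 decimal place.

k = ln2/t½ = ln2/11 ≈ 0.063013 h⁻¹; fraction remaining f = e^(−kτ) = e^(−0.063013×27) ≈ 0.1824.
At steady state, accumulation factor R = 1/(1 − e^(−kτ)) ≈ 1.2231.
Single-dose peak C₀ = D/Vd = 411/60 ≈ 6.850 mg/L.
Steady-state peak Cmax,ss = C₀·R ≈ 6.850 × 1.2231 ≈ 8.378 mg/L.
One interval later, Cmin,ss = Cmax,ss·e^(−kτ) ≈ 8.378 × 0.1824 ≈ 1.528 mg/L.
Trough 1.5 mg/L vs MEC 3 mg/L: subtherapeutic.

1.5 mg/L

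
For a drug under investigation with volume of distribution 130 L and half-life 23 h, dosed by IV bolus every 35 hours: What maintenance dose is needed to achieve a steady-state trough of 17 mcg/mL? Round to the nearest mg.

τ/t½ = 35/23 ≈ 1.5217, so f = (1/2)^(35/23) ≈ 0.348266.
Cmin,ss = (D/Vd)·f/(1−f), so D = Cmin,ss·Vd·(1−f)/f.
D = 17 × 130 × (1−f)/f ≈ 17 × 130 × 1.87137 ≈ 4135.73 mg.

4136 mg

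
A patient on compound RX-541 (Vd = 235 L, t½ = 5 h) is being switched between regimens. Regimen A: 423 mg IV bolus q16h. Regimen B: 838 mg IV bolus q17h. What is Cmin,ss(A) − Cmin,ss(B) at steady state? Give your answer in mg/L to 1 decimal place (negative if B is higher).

-0.2 mg/L

Regimen A: f = (1/2)^(16/5) ≈ 0.1088; Cmin,ss = (423/235)·f/(1−f) ≈ 0.220 mg/L.
Regimen B: f = (1/2)^(17/5) ≈ 0.0947; Cmin,ss = (838/235)·f/(1−f) ≈ 0.373 mg/L.
Difference ≈ 0.220 − 0.373 ≈ -0.153 mg/L.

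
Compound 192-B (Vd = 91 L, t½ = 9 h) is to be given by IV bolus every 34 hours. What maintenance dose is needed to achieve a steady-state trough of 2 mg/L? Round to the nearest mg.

τ/t½ = 34/9 ≈ 3.7778, so f = (1/2)^(34/9) ≈ 0.072908.
Cmin,ss = (D/Vd)·f/(1−f), so D = Cmin,ss·Vd·(1−f)/f.
D = 2 × 91 × (1−f)/f ≈ 2 × 91 × 12.71592 ≈ 2314.30 mg.

2314 mg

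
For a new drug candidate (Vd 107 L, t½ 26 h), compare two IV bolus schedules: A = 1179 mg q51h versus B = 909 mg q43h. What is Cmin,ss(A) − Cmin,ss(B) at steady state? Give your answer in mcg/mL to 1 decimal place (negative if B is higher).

Regimen A: f = (1/2)^(51/26) ≈ 0.2568; Cmin,ss = (1179/107)·f/(1−f) ≈ 3.807 mcg/mL.
Regimen B: f = (1/2)^(43/26) ≈ 0.3178; Cmin,ss = (909/107)·f/(1−f) ≈ 3.958 mcg/mL.
Difference ≈ 3.807 − 3.958 ≈ -0.151 mcg/mL.

-0.2 mcg/mL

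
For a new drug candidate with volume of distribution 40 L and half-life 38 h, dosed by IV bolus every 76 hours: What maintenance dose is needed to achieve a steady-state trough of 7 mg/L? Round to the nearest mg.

840 mg

τ/t½ = 76/38 ≈ 2, so f = (1/2)^(76/38) ≈ 0.250000.
Cmin,ss = (D/Vd)·f/(1−f), so D = Cmin,ss·Vd·(1−f)/f.
D = 7 × 40 × (1−f)/f ≈ 7 × 40 × 3.00000 ≈ 840.00 mg.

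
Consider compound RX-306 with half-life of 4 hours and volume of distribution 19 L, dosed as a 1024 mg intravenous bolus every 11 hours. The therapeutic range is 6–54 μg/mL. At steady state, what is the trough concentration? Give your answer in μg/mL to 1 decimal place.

9.4 μg/mL

τ/t½ = 11/4 ≈ 2.75, so fraction remaining f = (1/2)^(11/4) ≈ 0.1487.
Each bolus raises the concentration by D/Vd = 1024/19 ≈ 53.895 μg/mL.
Steady-state trough Cmin,ss = C₀·f/(1−f) ≈ 53.895 × 0.1487/0.8513 ≈ 9.414 μg/mL.
Trough 9.4 μg/mL vs MEC 6 μg/mL: adequate.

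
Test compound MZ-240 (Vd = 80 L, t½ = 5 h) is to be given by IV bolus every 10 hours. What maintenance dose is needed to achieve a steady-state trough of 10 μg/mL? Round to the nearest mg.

2400 mg

τ/t½ = 10/5 ≈ 2, so f = (1/2)^(10/5) ≈ 0.250000.
Cmin,ss = (D/Vd)·f/(1−f), so D = Cmin,ss·Vd·(1−f)/f.
D = 10 × 80 × (1−f)/f ≈ 10 × 80 × 3.00000 ≈ 2400.00 mg.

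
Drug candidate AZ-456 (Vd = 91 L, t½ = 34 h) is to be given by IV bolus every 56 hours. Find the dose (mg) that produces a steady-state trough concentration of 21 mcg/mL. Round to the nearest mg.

4074 mg

τ/t½ = 56/34 ≈ 1.6471, so f = (1/2)^(56/34) ≈ 0.319290.
Cmin,ss = (D/Vd)·f/(1−f), so D = Cmin,ss·Vd·(1−f)/f.
D = 21 × 91 × (1−f)/f ≈ 21 × 91 × 2.13195 ≈ 4074.16 mg.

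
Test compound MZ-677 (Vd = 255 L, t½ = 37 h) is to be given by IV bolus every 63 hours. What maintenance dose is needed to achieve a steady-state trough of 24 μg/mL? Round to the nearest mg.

τ/t½ = 63/37 ≈ 1.7027, so f = (1/2)^(63/37) ≈ 0.307210.
Cmin,ss = (D/Vd)·f/(1−f), so D = Cmin,ss·Vd·(1−f)/f.
D = 24 × 255 × (1−f)/f ≈ 24 × 255 × 2.25510 ≈ 13801.21 mg.

13801 mg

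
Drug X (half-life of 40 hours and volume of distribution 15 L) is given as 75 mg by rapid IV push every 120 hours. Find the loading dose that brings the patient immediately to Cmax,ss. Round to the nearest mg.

f = (1/2)^(120/40) ≈ 0.125000; accumulation ratio R = 1/(1−f) ≈ 1.14286.
Loading dose to hit Cmax,ss on first dose: D_load = D_maint·R ≈ 75 × 1.14286 ≈ 85.71 mg.

86 mg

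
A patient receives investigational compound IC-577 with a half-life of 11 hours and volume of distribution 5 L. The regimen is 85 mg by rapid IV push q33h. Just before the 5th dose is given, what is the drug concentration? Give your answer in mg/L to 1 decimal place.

f = (1/2)^(τ/t½) = (1/2)^(33/11) ≈ 0.1250.
C₀ = D/Vd = 85/5 ≈ 17.000 mg/L.
Before the 5th dose, 4 doses have been given. Superposition: Cmin = C₀·(f + f² + … + f^4).
≈ 17.000 × (0.1250 + 0.0156 + 0.0020 + 0.0002) ≈ 17.000 × 0.1428 ≈ 2.428 mg/L.

2.4 mg/L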